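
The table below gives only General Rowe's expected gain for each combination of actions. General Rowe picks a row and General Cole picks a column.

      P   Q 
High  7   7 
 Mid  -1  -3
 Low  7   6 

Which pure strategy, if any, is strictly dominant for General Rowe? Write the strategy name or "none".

High fails to dominate Low at P (7=7).
Mid fails to dominate High at P (-1<7).
Low fails to dominate High at P (7=7).
No single strategy dominates all the others.

none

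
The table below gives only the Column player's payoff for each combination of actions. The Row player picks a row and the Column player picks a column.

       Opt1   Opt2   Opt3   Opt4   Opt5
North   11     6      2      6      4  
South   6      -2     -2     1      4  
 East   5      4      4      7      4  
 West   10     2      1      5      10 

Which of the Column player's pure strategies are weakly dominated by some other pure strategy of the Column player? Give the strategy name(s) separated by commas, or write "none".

Opt2, Opt3, Opt5

Opt1 is not dominated — it holds its own against Opt2 at North (11>6); Opt3 at North (11>2); Opt4 at North (11>6); Opt5 at North (11>4).
Opt1 weakly dominates Opt2 — North: 11>6, South: 6>-2, East: 5>4, West: 10>2.
Opt1 weakly dominates Opt3 — North: 11>2, South: 6>-2, East: 5>4, West: 10>1.
Opt4 is not dominated — it holds its own against Opt1 at East (7>5); Opt2 at South (1>-2); Opt3 at North (6>2); Opt5 at North (6>4).
Opt1 weakly dominates Opt5 — North: 11>4, South: 6>4, East: 5>4, West: 10=10.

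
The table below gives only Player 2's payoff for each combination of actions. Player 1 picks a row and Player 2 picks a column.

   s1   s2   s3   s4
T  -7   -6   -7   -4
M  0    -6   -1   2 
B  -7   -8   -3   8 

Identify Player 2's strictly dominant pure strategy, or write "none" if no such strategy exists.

s4 vs s1: T: -4>-7, M: 2>0, B: 8>-7.
s4 vs s2: T: -4>-6, M: 2>-6, B: 8>-8.
s4 vs s3: T: -4>-7, M: 2>-1, B: 8>-3.
s4 strictly beats every other strategy against every opponent action, so it is strictly dominant.

s4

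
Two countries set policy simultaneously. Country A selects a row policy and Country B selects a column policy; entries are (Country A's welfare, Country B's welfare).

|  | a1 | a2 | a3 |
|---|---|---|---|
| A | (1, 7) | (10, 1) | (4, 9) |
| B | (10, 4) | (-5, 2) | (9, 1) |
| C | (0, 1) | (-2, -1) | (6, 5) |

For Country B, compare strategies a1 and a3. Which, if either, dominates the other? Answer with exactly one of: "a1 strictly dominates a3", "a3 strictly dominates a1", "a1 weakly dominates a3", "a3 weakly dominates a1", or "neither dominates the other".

neither dominates the other

a1's payoffs vs a3's, by Country A's action — A: 7<9, B: 4>1, C: 1<5.
a1 does better at B but worse at A, C; neither strategy dominates the other.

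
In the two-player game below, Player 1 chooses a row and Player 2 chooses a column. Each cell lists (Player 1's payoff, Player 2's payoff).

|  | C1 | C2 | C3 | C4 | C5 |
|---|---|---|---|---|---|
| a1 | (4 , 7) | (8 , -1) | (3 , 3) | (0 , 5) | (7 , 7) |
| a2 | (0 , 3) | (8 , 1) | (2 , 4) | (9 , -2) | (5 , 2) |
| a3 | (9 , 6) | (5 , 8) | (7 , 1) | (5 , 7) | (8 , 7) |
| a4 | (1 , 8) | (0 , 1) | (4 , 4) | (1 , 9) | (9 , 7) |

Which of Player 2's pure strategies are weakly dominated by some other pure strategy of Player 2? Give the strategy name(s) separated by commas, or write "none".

none

C1 is not dominated — it holds its own against C2 at a1 (7>-1); C3 at a1 (7>3); C4 at a1 (7>5); C5 at a2 (3>2).
C2: no other strategy beats it everywhere (C1 at a3 (8>6); C3 at a3 (8>1); C4 at a2 (1>-2); C5 at a3 (8>7)).
C3 is not dominated — it holds its own against C1 at a2 (4>3); C2 at a1 (3>-1); C4 at a2 (4>-2); C5 at a2 (4>2).
C4: no other strategy beats it everywhere (C1 at a3 (7>6); C2 at a1 (5>-1); C3 at a1 (5>3); C5 at a4 (9>7)).
C5 is not dominated — it holds its own against C1 at a3 (7>6); C2 at a1 (7>-1); C3 at a1 (7>3); C4 at a1 (7>5).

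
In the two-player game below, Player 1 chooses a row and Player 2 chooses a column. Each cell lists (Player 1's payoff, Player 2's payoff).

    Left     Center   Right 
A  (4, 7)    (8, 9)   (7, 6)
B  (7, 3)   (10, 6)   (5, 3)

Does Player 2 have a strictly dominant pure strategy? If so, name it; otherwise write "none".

Center

Center vs Left: A: 9>7, B: 6>3.
Center vs Right: A: 9>6, B: 6>3.
Center strictly beats every other strategy against every opponent action, so it is strictly dominant.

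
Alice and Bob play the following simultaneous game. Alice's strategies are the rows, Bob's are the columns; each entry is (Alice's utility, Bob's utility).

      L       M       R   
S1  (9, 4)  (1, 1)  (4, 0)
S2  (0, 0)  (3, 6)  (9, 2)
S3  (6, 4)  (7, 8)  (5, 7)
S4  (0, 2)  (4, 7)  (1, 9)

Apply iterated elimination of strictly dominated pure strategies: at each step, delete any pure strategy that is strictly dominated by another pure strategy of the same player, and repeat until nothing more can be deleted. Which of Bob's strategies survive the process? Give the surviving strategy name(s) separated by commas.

L, M

Row S4 is eliminated: S3 beats it against every remaining column (L: 6>0, M: 7>4, R: 5>1).
Column R is eliminated: M beats it against every remaining row (S1: 1>0, S2: 6>2, S3: 8>7).
For Alice, S3 strictly dominates S2 on the remaining columns (L: 6>0, M: 7>3); eliminate S2.
Among the remaining strategies, none is strictly dominated by another pure strategy of the same player, so the elimination stops.
Surviving strategies — Alice: {S1, S3}; Bob: {L, M}.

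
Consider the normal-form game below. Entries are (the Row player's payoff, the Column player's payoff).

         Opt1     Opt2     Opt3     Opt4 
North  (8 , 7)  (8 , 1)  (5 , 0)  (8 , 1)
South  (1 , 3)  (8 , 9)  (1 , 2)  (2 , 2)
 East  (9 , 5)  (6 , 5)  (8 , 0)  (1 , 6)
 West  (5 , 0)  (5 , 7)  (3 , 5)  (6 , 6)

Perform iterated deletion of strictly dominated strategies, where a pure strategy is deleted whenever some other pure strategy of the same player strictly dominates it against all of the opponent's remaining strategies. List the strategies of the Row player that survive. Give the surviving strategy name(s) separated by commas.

North, South, East

The Row player's strategy West is strictly dominated by North (Opt1: 8>5, Opt2: 8>5, Opt3: 5>3, Opt4: 8>6) and is removed.
The Column player's strategy Opt3 is strictly dominated by Opt1 (North: 7>0, South: 3>2, East: 5>0) and is removed.
Among the remaining strategies, none is strictly dominated by another pure strategy of the same player, so the elimination stops.
Surviving strategies — the Row player: {North, South, East}; the Column player: {Opt1, Opt2, Opt4}.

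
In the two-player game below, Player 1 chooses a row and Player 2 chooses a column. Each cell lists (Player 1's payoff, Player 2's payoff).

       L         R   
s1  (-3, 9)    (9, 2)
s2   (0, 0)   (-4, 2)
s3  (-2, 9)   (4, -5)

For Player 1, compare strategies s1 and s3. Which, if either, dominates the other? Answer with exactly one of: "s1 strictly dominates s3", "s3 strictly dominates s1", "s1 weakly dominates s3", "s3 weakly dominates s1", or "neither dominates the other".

Compare s1 to s3 across each choice by Player 2: L: -3<-2, R: 9>4.
s1 does better at R but worse at L; neither strategy dominates the other.

neither dominates the other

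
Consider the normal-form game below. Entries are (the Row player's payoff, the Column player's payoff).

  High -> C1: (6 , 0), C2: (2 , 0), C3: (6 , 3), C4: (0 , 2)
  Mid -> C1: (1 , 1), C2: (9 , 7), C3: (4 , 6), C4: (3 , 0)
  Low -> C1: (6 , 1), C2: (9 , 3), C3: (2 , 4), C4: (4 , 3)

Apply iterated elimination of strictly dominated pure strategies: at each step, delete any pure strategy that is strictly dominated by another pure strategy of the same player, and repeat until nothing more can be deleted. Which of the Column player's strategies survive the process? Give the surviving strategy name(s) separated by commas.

The Column player's strategy C1 is strictly dominated by C3 (High: 3>0, Mid: 6>1, Low: 4>1) and is removed.
The Column player's strategy C4 is strictly dominated by C3 (High: 3>2, Mid: 6>0, Low: 4>3) and is removed.
Among the remaining strategies, none is strictly dominated by another pure strategy of the same player, so the elimination stops.
Surviving strategies — the Row player: {High, Mid, Low}; the Column player: {C2, C3}.

C2, C3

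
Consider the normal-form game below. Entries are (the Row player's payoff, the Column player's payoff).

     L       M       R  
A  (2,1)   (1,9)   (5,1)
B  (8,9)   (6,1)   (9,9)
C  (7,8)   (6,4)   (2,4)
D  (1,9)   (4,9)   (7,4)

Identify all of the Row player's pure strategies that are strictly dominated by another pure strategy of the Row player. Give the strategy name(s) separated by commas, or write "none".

A is strictly dominated by B (L: 8>2, M: 6>1, R: 9>5).
B: no other strategy beats it everywhere (A at L (8>2); C at L (8>7); D at L (8>1)).
Nothing dominates C: A at L (7>2); B at M (6=6); D at L (7>1).
D is strictly dominated by B (L: 8>1, M: 6>4, R: 9>7).

A, D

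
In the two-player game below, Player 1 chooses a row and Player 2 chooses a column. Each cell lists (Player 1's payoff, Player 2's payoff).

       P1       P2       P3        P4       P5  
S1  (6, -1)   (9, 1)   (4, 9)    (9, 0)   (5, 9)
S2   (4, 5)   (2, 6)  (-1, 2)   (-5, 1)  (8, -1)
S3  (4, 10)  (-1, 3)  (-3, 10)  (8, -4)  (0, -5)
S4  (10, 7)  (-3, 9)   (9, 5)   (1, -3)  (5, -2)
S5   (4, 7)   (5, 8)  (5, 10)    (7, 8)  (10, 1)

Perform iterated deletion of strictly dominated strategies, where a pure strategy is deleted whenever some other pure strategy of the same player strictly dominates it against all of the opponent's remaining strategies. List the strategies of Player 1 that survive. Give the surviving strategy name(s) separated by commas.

S1, S4, S5

Player 1's strategy S3 is strictly dominated by S1 (P1: 6>4, P2: 9>-1, P3: 4>-3, P4: 9>8, P5: 5>0) and is removed.
For Player 2, P2 strictly dominates P1 on the remaining rows (S1: 1>-1, S2: 6>5, S4: 9>7, S5: 8>7); eliminate P1.
Player 1's strategy S2 is strictly dominated by S5 (P2: 5>2, P3: 5>-1, P4: 7>-5, P5: 10>8) and is removed.
For Player 2, P3 strictly dominates P4 on the remaining rows (S1: 9>0, S4: 5>-3, S5: 10>8); eliminate P4.
Among the remaining strategies, none is strictly dominated by another pure strategy of the same player, so the elimination stops.
Surviving strategies — Player 1: {S1, S4, S5}; Player 2: {P2, P3, P5}.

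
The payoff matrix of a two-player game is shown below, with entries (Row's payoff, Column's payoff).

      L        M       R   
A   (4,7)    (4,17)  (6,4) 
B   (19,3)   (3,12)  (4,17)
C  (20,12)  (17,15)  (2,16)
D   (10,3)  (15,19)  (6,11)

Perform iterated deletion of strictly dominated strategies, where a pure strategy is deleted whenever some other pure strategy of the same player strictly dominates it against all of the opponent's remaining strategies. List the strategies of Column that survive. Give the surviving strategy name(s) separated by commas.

For Column, M strictly dominates L on the remaining rows (A: 17>7, B: 12>3, C: 15>12, D: 19>3); eliminate L.
For Row, A strictly dominates B on the remaining columns (M: 4>3, R: 6>4); eliminate B.
Among the remaining strategies, none is strictly dominated by another pure strategy of the same player, so the elimination stops.
Surviving strategies — Row: {A, C, D}; Column: {M, R}.

M, R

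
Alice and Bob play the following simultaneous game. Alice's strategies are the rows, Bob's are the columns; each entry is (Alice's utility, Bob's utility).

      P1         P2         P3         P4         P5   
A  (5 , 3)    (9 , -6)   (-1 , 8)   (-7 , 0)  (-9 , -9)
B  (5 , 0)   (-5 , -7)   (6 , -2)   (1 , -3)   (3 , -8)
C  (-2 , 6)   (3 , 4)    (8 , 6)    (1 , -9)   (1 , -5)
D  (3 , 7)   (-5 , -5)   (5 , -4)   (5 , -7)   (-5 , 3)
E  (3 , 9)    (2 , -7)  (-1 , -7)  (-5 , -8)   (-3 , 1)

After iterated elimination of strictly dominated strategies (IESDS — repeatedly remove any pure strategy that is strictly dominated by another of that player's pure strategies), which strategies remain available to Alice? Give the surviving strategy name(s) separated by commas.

A, B, C

Bob's strategy P2 is strictly dominated by P1 (A: 3>-6, B: 0>-7, C: 6>4, D: 7>-5, E: 9>-7) and is removed.
For Alice, B strictly dominates E on the remaining columns (P1: 5>3, P3: 6>-1, P4: 1>-5, P5: 3>-3); eliminate E.
Bob's strategy P4 is strictly dominated by P1 (A: 3>0, B: 0>-3, C: 6>-9, D: 7>-7) and is removed.
Alice's strategy D is strictly dominated by B (P1: 5>3, P3: 6>5, P5: 3>-5) and is removed.
For Bob, P1 strictly dominates P5 on the remaining rows (A: 3>-9, B: 0>-8, C: 6>-5); eliminate P5.
Among the remaining strategies, none is strictly dominated by another pure strategy of the same player, so the elimination stops.
Surviving strategies — Alice: {A, B, C}; Bob: {P1, P3}.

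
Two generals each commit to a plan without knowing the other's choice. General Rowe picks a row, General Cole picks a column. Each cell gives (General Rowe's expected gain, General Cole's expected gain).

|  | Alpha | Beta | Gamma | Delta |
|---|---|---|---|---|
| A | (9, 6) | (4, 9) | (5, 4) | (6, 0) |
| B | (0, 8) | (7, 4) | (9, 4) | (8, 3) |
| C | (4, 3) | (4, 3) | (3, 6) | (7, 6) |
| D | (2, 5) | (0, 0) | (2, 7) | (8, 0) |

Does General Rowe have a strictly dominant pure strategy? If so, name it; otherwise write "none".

A fails to dominate B at Beta (4<7).
B fails to dominate A at Alpha (0<9).
C fails to dominate A at Alpha (4<9).
D fails to dominate A at Alpha (2<9).
No single strategy dominates all the others.

none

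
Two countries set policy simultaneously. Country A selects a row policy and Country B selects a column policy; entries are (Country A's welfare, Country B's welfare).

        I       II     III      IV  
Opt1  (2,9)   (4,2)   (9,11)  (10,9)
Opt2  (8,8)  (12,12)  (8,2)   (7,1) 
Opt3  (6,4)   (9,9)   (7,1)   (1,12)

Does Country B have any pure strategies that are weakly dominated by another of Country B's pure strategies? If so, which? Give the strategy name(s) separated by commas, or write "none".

none

I is not dominated — it holds its own against II at Opt1 (9>2); III at Opt2 (8>2); IV at Opt2 (8>1).
Nothing dominates II: I at Opt2 (12>8); III at Opt2 (12>2); IV at Opt2 (12>1).
III is not dominated — it holds its own against I at Opt1 (11>9); II at Opt1 (11>2); IV at Opt1 (11>9).
Nothing dominates IV: I at Opt3 (12>4); II at Opt1 (9>2); III at Opt3 (12>1).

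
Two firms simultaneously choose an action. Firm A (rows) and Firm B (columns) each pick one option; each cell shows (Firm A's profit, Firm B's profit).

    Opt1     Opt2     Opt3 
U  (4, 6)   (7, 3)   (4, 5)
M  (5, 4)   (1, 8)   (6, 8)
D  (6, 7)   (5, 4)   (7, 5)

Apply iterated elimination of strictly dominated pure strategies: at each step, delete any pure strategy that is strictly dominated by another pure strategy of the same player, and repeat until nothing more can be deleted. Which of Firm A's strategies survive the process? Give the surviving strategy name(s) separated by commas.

D

Firm A's strategy M is strictly dominated by D (Opt1: 6>5, Opt2: 5>1, Opt3: 7>6) and is removed.
For Firm B, Opt1 strictly dominates Opt2 on the remaining rows (U: 6>3, D: 7>4); eliminate Opt2.
Firm A's strategy U is strictly dominated by D (Opt1: 6>4, Opt3: 7>4) and is removed.
For Firm B, Opt1 strictly dominates Opt3 on the remaining rows (D: 7>5); eliminate Opt3.
Among the remaining strategies, none is strictly dominated by another pure strategy of the same player, so the elimination stops.
Surviving strategies — Firm A: {D}; Firm B: {Opt1}.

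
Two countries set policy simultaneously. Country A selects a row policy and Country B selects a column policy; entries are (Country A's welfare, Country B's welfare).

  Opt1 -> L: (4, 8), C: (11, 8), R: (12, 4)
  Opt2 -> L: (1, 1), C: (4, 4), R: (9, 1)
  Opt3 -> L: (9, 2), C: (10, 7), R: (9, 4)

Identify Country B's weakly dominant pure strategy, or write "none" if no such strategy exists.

C vs L: Opt1: 8=8, Opt2: 4>1, Opt3: 7>2.
C vs R: Opt1: 8>4, Opt2: 4>1, Opt3: 7>4.
C is at least as good as every other strategy against every opponent action, so it is weakly dominant.

C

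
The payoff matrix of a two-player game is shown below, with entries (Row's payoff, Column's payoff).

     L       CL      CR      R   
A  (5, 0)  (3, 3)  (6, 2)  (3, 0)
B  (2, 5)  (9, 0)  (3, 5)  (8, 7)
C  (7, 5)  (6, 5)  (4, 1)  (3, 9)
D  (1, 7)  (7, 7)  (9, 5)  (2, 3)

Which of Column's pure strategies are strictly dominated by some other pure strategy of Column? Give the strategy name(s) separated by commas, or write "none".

L is not dominated — it holds its own against CL at B (5>0); CR at B (5=5); R at A (0=0).
Nothing dominates CL: L at A (3>0); CR at A (3>2); R at A (3>0).
CR: no other strategy beats it everywhere (L at A (2>0); CL at B (5>0); R at A (2>0)).
R is not dominated — it holds its own against L at A (0=0); CL at B (7>0); CR at B (7>5).

none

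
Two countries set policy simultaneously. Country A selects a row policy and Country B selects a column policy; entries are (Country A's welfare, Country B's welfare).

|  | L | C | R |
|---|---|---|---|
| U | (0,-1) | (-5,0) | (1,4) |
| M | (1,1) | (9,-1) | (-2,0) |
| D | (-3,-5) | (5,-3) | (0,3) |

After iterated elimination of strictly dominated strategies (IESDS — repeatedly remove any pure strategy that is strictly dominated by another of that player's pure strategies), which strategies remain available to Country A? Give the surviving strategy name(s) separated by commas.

Country B's strategy C is strictly dominated by R (U: 4>0, M: 0>-1, D: 3>-3) and is removed.
Row D is eliminated: U beats it against every remaining column (L: 0>-3, R: 1>0).
Among the remaining strategies, none is strictly dominated by another pure strategy of the same player, so the elimination stops.
Surviving strategies — Country A: {U, M}; Country B: {L, R}.

U, M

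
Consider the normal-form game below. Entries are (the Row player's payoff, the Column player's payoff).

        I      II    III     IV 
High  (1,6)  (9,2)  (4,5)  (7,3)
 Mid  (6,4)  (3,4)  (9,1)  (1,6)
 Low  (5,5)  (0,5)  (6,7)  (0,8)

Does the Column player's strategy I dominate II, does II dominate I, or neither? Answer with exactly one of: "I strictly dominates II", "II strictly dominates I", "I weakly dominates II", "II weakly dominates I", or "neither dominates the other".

I's payoffs vs II's, by the Row player's action — High: 6>2, Mid: 4=4, Low: 5=5.
I is at least as good everywhere and strictly better somewhere (tied only at Mid, Low), so I weakly but not strictly dominates II.

I weakly dominates II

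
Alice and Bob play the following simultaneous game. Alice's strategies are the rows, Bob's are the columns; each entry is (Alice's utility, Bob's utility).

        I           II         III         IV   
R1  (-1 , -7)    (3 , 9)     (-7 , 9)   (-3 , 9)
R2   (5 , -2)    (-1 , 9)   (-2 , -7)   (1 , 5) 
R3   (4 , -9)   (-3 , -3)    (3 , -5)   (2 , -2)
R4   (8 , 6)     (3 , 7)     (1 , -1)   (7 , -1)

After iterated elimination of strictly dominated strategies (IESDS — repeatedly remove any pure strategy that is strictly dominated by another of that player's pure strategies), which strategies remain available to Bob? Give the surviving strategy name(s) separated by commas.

Row R2 is eliminated: R4 beats it against every remaining column (I: 8>5, II: 3>-1, III: 1>-2, IV: 7>1).
Bob's strategy I is strictly dominated by II (R1: 9>-7, R3: -3>-9, R4: 7>6) and is removed.
Among the remaining strategies, none is strictly dominated by another pure strategy of the same player, so the elimination stops.
Surviving strategies — Alice: {R1, R3, R4}; Bob: {II, III, IV}.

II, III, IV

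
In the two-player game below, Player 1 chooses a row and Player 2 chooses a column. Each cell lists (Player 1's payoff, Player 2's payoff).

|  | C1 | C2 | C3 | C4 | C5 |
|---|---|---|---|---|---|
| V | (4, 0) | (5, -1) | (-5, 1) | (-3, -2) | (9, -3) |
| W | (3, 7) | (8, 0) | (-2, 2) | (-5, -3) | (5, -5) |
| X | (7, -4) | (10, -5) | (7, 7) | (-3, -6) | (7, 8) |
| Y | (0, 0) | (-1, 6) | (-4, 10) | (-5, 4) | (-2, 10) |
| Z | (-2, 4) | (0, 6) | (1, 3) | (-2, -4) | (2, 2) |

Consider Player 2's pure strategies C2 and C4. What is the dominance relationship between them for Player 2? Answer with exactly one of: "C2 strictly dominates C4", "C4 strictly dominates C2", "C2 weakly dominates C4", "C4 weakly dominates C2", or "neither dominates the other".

C2 strictly dominates C4

Compare C2 to C4 across each choice by Player 1: V: -1>-2, W: 0>-3, X: -5>-6, Y: 6>4, Z: 6>-4.
C2 gives a strictly higher payoff against each choice by Player 1, so C2 strictly dominates C4.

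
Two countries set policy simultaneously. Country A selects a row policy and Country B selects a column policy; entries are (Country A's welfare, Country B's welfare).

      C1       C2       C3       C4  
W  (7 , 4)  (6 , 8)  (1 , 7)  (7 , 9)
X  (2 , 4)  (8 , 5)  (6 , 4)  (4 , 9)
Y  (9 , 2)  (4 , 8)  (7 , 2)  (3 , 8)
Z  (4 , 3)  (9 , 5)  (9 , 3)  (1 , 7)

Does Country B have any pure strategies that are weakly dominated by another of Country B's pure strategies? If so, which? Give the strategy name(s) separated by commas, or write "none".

C1, C2, C3

C1: dominated, since C2 does at least as well everywhere (W: 8>4, X: 5>4, Y: 8>2, Z: 5>3).
C2: dominated, since C4 does at least as well everywhere (W: 9>8, X: 9>5, Y: 8=8, Z: 7>5).
C3 is weakly dominated by C2 (W: 8>7, X: 5>4, Y: 8>2, Z: 5>3).
Nothing dominates C4: C1 at W (9>4); C2 at W (9>8); C3 at W (9>7).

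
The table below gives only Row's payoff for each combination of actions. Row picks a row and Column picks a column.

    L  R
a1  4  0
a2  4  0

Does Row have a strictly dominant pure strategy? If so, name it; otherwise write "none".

none

a1 fails to dominate a2 at L (4=4).
a2 fails to dominate a1 at L (4=4).
No single strategy dominates all the others.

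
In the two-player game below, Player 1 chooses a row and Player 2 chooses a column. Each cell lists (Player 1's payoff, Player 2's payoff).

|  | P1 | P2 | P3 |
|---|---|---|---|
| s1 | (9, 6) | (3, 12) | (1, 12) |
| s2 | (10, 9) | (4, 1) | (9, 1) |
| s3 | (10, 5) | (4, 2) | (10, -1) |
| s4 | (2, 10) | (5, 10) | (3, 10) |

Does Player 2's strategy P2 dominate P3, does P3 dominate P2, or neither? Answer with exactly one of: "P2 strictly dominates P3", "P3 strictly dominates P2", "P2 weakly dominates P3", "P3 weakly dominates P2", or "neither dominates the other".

P2's payoffs vs P3's, by Player 1's action — s1: 12=12, s2: 1=1, s3: 2>-1, s4: 10=10.
P2 is at least as good everywhere and strictly better somewhere (tied only at s1, s2, s4), so P2 weakly but not strictly dominates P3.

P2 weakly dominates P3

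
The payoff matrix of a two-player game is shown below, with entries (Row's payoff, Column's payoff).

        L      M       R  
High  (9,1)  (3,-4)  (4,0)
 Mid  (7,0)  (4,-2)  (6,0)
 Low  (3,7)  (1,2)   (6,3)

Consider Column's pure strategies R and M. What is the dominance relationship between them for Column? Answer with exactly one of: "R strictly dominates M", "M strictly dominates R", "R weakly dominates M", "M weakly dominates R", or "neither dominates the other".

Compare R to M across every action of Row: High: 0>-4, Mid: 0>-2, Low: 3>2.
R gives a strictly higher payoff against every action of Row, so R strictly dominates M.

R strictly dominates M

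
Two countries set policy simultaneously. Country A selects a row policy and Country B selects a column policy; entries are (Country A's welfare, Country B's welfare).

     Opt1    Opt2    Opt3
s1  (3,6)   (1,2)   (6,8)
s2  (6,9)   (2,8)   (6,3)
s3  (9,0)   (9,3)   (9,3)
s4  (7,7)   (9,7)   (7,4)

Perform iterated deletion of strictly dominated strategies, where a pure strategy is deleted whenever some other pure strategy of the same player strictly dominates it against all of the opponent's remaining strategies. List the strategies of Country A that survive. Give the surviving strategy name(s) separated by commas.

Country A's strategy s1 is strictly dominated by s3 (Opt1: 9>3, Opt2: 9>1, Opt3: 9>6) and is removed.
For Country A, s3 strictly dominates s2 on the remaining columns (Opt1: 9>6, Opt2: 9>2, Opt3: 9>6); eliminate s2.
Among the remaining strategies, none is strictly dominated by another pure strategy of the same player, so the elimination stops.
Surviving strategies — Country A: {s3, s4}; Country B: {Opt1, Opt2, Opt3}.

s3, s4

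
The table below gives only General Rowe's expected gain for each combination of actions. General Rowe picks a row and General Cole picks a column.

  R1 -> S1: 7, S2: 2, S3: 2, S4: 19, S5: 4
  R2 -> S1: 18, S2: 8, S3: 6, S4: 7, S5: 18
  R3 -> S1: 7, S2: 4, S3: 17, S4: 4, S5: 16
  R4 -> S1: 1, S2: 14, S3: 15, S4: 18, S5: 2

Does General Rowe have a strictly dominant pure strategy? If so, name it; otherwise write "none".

none

R1 fails to dominate R2 at S1 (7<18).
R2 fails to dominate R1 at S4 (7<19).
R3 fails to dominate R1 at S1 (7=7).
R4 fails to dominate R1 at S1 (1<7).
No single strategy dominates all the others.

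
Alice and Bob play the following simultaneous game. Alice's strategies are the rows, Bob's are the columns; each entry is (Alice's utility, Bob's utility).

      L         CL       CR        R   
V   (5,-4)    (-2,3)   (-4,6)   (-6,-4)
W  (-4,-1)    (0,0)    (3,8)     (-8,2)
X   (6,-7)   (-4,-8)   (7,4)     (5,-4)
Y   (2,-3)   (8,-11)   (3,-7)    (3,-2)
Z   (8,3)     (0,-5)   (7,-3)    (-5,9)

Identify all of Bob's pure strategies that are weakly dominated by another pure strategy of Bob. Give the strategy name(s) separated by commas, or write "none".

L: dominated, since R does at least as well everywhere (V: -4=-4, W: 2>-1, X: -4>-7, Y: -2>-3, Z: 9>3).
CL: dominated, since CR does at least as well everywhere (V: 6>3, W: 8>0, X: 4>-8, Y: -7>-11, Z: -3>-5).
CR: no other strategy beats it everywhere (L at V (6>-4); CL at V (6>3); R at V (6>-4)).
Nothing dominates R: L at W (2>-1); CL at W (2>0); CR at Y (-2>-7).

L, CL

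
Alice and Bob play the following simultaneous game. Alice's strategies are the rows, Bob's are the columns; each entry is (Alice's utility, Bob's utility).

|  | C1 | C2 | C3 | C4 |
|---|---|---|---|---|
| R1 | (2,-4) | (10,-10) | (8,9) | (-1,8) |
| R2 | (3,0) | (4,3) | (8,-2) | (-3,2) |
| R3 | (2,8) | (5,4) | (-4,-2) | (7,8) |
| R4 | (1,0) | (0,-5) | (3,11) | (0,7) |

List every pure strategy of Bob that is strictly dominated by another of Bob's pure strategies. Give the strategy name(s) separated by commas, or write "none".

C1: no other strategy beats it everywhere (C2 at R1 (-4>-10); C3 at R2 (0>-2); C4 at R3 (8=8)).
C2 is not dominated — it holds its own against C1 at R2 (3>0); C3 at R2 (3>-2); C4 at R2 (3>2).
C3 is not dominated — it holds its own against C1 at R1 (9>-4); C2 at R1 (9>-10); C4 at R1 (9>8).
C4: no other strategy beats it everywhere (C1 at R1 (8>-4); C2 at R1 (8>-10); C3 at R2 (2>-2)).

none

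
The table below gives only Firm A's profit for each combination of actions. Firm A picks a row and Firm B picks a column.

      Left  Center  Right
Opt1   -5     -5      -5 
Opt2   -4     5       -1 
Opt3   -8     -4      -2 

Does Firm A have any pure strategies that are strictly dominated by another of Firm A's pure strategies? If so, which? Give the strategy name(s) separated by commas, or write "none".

Opt1: dominated, since Opt2 does at least as well everywhere (Left: -4>-5, Center: 5>-5, Right: -1>-5).
Opt2: no other strategy beats it everywhere (Opt1 at Left (-4>-5); Opt3 at Left (-4>-8)).
Opt3: dominated, since Opt2 does at least as well everywhere (Left: -4>-8, Center: 5>-4, Right: -1>-2).

Opt1, Opt3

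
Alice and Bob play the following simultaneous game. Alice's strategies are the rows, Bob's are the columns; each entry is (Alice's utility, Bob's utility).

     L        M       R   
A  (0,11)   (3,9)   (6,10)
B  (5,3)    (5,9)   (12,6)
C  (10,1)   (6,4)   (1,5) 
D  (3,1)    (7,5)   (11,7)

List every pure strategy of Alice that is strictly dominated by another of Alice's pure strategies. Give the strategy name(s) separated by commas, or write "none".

A: dominated, since B does at least as well everywhere (L: 5>0, M: 5>3, R: 12>6).
B is not dominated — it holds its own against A at L (5>0); C at R (12>1); D at L (5>3).
Nothing dominates C: A at L (10>0); B at L (10>5); D at L (10>3).
Nothing dominates D: A at L (3>0); B at M (7>5); C at M (7>6).

A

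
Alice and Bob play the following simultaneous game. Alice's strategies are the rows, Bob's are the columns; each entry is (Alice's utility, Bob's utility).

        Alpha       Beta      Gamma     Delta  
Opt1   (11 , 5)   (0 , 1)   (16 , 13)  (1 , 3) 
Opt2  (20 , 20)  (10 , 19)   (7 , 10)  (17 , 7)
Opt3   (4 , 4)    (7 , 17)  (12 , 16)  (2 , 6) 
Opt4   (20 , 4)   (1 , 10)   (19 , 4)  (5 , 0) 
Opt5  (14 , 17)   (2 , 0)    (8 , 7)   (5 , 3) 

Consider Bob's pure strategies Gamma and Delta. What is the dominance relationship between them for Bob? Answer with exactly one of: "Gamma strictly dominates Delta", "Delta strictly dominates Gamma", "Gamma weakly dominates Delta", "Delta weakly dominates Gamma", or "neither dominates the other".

Gamma's payoffs vs Delta's, by Alice's action — Opt1: 13>3, Opt2: 10>7, Opt3: 16>6, Opt4: 4>0, Opt5: 7>3.
Every comparison favours Gamma, so Gamma strictly dominates Delta.

Gamma strictly dominates Delta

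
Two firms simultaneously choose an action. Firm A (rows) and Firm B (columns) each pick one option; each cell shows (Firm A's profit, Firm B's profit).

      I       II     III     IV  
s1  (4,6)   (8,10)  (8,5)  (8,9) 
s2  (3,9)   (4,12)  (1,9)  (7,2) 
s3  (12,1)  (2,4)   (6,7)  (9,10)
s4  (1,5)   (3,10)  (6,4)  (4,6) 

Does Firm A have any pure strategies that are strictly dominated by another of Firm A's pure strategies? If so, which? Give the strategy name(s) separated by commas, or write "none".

Nothing dominates s1: s2 at I (4>3); s3 at II (8>2); s4 at I (4>1).
s1 strictly dominates s2 — I: 4>3, II: 8>4, III: 8>1, IV: 8>7.
s3 is not dominated — it holds its own against s1 at I (12>4); s2 at I (12>3); s4 at I (12>1).
s4: dominated, since s1 does at least as well everywhere (I: 4>1, II: 8>3, III: 8>6, IV: 8>4).

s2, s4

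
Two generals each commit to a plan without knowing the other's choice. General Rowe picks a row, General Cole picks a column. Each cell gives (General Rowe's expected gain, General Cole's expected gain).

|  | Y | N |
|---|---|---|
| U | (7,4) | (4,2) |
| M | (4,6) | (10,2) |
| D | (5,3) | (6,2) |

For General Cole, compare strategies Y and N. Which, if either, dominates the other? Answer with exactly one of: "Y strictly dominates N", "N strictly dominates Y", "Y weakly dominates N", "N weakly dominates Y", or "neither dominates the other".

Y's payoffs vs N's, by General Rowe's action — U: 4>2, M: 6>2, D: 3>2.
Y gives a strictly higher payoff against each choice by General Rowe, so Y strictly dominates N.

Y strictly dominates N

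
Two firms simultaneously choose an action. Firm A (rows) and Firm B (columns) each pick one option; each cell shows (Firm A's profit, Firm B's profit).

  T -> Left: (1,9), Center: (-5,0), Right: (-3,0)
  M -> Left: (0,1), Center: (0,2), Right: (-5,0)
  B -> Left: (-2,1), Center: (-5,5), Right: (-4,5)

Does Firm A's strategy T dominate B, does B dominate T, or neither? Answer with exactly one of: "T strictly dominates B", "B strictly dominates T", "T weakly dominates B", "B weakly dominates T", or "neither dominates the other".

T's payoffs vs B's, by Firm B's action — Left: 1>-2, Center: -5=-5, Right: -3>-4.
T is at least as good everywhere and strictly better somewhere (tied only at Center), so T weakly but not strictly dominates B.

T weakly dominates B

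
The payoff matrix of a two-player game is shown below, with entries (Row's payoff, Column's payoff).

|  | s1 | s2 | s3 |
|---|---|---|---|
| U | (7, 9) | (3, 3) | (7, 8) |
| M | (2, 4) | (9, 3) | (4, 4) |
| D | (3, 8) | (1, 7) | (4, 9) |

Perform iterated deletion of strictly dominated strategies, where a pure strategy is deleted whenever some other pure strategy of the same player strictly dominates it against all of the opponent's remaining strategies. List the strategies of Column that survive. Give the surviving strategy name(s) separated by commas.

s1

Row's strategy D is strictly dominated by U (s1: 7>3, s2: 3>1, s3: 7>4) and is removed.
For Column, s1 strictly dominates s2 on the remaining rows (U: 9>3, M: 4>3); eliminate s2.
For Row, U strictly dominates M on the remaining columns (s1: 7>2, s3: 7>4); eliminate M.
Column's strategy s3 is strictly dominated by s1 (U: 9>8) and is removed.
Among the remaining strategies, none is strictly dominated by another pure strategy of the same player, so the elimination stops.
Surviving strategies — Row: {U}; Column: {s1}.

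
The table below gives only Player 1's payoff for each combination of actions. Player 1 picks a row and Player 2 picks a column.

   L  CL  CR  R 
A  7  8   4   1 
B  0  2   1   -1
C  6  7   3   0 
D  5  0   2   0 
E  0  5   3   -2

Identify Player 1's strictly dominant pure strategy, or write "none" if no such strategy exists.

A

A vs B: L: 7>0, CL: 8>2, CR: 4>1, R: 1>-1.
A vs C: L: 7>6, CL: 8>7, CR: 4>3, R: 1>0.
A vs D: L: 7>5, CL: 8>0, CR: 4>2, R: 1>0.
A vs E: L: 7>0, CL: 8>5, CR: 4>3, R: 1>-2.
A strictly beats every other strategy against every opponent action, so it is strictly dominant.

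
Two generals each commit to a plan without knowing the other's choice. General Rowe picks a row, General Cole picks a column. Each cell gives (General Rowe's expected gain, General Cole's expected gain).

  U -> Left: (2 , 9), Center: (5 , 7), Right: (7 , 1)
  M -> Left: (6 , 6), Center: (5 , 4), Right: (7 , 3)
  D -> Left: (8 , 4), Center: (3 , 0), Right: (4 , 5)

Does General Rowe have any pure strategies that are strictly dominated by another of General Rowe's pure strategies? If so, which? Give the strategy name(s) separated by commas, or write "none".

none

U is not dominated — it holds its own against M at Center (5=5); D at Center (5>3).
M is not dominated — it holds its own against U at Left (6>2); D at Center (5>3).
Nothing dominates D: U at Left (8>2); M at Left (8>6).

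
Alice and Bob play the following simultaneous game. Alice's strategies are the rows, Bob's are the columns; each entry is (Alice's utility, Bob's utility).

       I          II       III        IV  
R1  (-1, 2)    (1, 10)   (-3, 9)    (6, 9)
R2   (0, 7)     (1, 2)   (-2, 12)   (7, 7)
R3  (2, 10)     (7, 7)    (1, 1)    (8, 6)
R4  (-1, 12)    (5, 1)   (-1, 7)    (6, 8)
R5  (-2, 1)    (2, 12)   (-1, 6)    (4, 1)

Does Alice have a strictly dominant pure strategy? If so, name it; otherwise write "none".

R3

R3 vs R1: I: 2>-1, II: 7>1, III: 1>-3, IV: 8>6.
R3 vs R2: I: 2>0, II: 7>1, III: 1>-2, IV: 8>7.
R3 vs R4: I: 2>-1, II: 7>5, III: 1>-1, IV: 8>6.
R3 vs R5: I: 2>-2, II: 7>2, III: 1>-1, IV: 8>4.
R3 strictly beats every other strategy against every opponent action, so it is strictly dominant.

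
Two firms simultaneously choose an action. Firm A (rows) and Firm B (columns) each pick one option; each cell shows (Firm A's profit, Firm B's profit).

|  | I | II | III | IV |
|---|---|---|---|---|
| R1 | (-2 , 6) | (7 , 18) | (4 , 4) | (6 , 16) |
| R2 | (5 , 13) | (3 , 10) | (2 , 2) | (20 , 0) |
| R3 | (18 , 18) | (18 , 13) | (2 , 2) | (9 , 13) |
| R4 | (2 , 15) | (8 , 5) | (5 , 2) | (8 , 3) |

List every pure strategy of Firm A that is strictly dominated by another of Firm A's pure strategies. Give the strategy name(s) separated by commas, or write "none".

R4 strictly dominates R1 — I: 2>-2, II: 8>7, III: 5>4, IV: 8>6.
Nothing dominates R2: R1 at I (5>-2); R3 at III (2=2); R4 at I (5>2).
R3: no other strategy beats it everywhere (R1 at I (18>-2); R2 at I (18>5); R4 at I (18>2)).
R4 is not dominated — it holds its own against R1 at I (2>-2); R2 at II (8>3); R3 at III (5>2).

R1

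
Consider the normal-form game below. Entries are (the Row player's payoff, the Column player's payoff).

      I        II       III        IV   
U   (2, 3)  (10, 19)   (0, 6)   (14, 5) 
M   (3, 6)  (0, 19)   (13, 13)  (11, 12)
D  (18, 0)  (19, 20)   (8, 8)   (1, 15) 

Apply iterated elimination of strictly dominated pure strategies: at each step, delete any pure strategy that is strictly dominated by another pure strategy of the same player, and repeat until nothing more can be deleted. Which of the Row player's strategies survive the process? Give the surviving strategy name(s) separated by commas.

D

For the Column player, II strictly dominates I on the remaining rows (U: 19>3, M: 19>6, D: 20>0); eliminate I.
Column III is eliminated: II beats it against every remaining row (U: 19>6, M: 19>13, D: 20>8).
The Row player's strategy M is strictly dominated by U (II: 10>0, IV: 14>11) and is removed.
For the Column player, II strictly dominates IV on the remaining rows (U: 19>5, D: 20>15); eliminate IV.
The Row player's strategy U is strictly dominated by D (II: 19>10) and is removed.
Among the remaining strategies, none is strictly dominated by another pure strategy of the same player, so the elimination stops.
Surviving strategies — the Row player: {D}; the Column player: {II}.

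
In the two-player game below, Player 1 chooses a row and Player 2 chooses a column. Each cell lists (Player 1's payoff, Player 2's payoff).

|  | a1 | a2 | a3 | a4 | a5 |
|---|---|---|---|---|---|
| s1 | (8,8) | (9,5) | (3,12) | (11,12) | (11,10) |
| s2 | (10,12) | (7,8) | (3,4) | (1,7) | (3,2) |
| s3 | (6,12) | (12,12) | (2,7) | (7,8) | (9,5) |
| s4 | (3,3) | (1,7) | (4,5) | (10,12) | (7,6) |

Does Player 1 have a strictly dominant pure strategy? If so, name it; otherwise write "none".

s1 fails to dominate s2 at a1 (8<10).
s2 fails to dominate s1 at a2 (7<9).
s3 fails to dominate s1 at a1 (6<8).
s4 fails to dominate s1 at a1 (3<8).
No single strategy dominates all the others.

none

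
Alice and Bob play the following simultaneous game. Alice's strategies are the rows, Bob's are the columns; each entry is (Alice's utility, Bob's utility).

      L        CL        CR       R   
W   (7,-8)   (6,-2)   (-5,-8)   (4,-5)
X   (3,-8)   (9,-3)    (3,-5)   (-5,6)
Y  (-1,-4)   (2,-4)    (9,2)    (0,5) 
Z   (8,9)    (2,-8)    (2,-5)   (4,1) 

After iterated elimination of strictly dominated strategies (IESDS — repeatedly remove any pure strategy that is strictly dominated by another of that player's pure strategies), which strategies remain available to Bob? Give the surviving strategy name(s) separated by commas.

Bob's strategy CR is strictly dominated by R (W: -5>-8, X: 6>-5, Y: 5>2, Z: 1>-5) and is removed.
For Alice, W strictly dominates Y on the remaining columns (L: 7>-1, CL: 6>2, R: 4>0); eliminate Y.
Among the remaining strategies, none is strictly dominated by another pure strategy of the same player, so the elimination stops.
Surviving strategies — Alice: {W, X, Z}; Bob: {L, CL, R}.

L, CL, R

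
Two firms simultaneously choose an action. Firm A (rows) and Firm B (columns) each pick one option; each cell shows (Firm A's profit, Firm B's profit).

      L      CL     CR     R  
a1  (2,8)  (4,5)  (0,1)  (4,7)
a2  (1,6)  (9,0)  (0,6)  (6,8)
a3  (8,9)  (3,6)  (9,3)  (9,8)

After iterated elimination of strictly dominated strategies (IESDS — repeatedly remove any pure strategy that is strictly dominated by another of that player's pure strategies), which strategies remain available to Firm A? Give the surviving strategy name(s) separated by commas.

For Firm B, L strictly dominates CL on the remaining rows (a1: 8>5, a2: 6>0, a3: 9>6); eliminate CL.
For Firm A, a3 strictly dominates a1 on the remaining columns (L: 8>2, CR: 9>0, R: 9>4); eliminate a1.
Firm A's strategy a2 is strictly dominated by a3 (L: 8>1, CR: 9>0, R: 9>6) and is removed.
For Firm B, L strictly dominates CR on the remaining rows (a3: 9>3); eliminate CR.
For Firm B, L strictly dominates R on the remaining rows (a3: 9>8); eliminate R.
Among the remaining strategies, none is strictly dominated by another pure strategy of the same player, so the elimination stops.
Surviving strategies — Firm A: {a3}; Firm B: {L}.

a3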